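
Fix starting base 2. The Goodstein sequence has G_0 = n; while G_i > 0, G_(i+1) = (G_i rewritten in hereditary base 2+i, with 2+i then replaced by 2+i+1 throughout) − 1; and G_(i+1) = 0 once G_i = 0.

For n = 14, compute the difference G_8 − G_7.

[0] 14 ≡ 2^(2 + 1) + 2^2 + 2 (base 2). Lift 3: 111. −1: 110.
[1] 110 ≡ 3^(3 + 1) + 3^3 + 2 (base 3). Lift 4: 1282. −1: 1281.
[2] 1281 ≡ 4^(4 + 1) + 4^4 + 1 (base 4). Lift 5: 18751. −1: 18750.
[3] 18750 ≡ 5^(5 + 1) + 5^5 (base 5). Lift 6: 326592. −1: 326591.
[4] 326591 ≡ 6^(6 + 1) + 5·6^5 + 5·6^4 + 5·6^3 + 5·6^2 + 5·6 + 5 (base 6). Lift 7: 5862841. −1: 5862840.
[5] 5862840 ≡ 7^(7 + 1) + 5·7^5 + 5·7^4 + 5·7^3 + 5·7^2 + 5·7 + 4 (base 7). Lift 8: 134404972. −1: 134404971.
[6] 134404971 ≡ 8^(8 + 1) + 5·8^5 + 5·8^4 + 5·8^3 + 5·8^2 + 5·8 + 3 (base 8). Lift 9: 3487116549. −1: 3487116548.
[7] 3487116548 ≡ 9^(9 + 1) + 5·9^5 + 5·9^4 + 5·9^3 + 5·9^2 + 5·9 + 2 (base 9). Lift 10: 100000555552. −1: 100000555551.

96513439003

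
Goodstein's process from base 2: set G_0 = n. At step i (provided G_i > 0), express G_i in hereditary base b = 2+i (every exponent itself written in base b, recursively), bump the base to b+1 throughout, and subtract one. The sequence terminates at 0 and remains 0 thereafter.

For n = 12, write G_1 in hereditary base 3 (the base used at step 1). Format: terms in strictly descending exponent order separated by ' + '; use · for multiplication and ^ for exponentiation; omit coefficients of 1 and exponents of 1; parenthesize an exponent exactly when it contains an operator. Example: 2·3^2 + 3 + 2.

G_0 = 12. HB_2(12) = 2^(2 + 1) + 2^2. Bump = 108. G_1 = 107.
G_1 = 107. HB_3(107) = 3^(3 + 1) + 2·3^2 + 2·3 + 2. Bump = 1066. G_2 = 1065.

3^(3 + 1) + 2·3^2 + 2·3 + 2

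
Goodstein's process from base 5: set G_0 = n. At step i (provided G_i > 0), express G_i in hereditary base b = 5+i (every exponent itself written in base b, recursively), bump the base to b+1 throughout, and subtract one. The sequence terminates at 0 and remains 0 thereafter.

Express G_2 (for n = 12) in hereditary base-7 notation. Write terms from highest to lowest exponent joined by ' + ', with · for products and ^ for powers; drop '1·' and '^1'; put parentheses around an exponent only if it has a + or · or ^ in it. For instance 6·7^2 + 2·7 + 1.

2·7

i=0: 12 = 2·5 + 2 (b=5); 5→6: 2·6 + 2 = 14; 14−1 = 13
i=1: 13 = 2·6 + 1 (b=6); 6→7: 2·7 + 1 = 15; 15−1 = 14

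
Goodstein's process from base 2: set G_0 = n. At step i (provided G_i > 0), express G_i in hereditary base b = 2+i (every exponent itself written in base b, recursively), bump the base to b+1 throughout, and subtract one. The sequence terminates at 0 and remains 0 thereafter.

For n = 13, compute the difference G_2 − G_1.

step 0: 13 = 2^(2 + 1) + 2^2 + 1; sub 3 for 2: 3^(3 + 1) + 3^3 + 1; = 109; G_1 = 109−1 = 108
step 1: 108 = 3^(3 + 1) + 3^3; sub 4 for 3: 4^(4 + 1) + 4^4; = 1280; G_2 = 1280−1 = 1279

1171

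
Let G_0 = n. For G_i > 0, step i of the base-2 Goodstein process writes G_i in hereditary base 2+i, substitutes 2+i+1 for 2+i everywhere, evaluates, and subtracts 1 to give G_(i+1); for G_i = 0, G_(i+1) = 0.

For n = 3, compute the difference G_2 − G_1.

[0] 3 ≡ 2 + 1 (base 2). Lift 3: 4. −1: 3.
[1] 3 ≡ 3 (base 3). Lift 4: 4. −1: 3.

0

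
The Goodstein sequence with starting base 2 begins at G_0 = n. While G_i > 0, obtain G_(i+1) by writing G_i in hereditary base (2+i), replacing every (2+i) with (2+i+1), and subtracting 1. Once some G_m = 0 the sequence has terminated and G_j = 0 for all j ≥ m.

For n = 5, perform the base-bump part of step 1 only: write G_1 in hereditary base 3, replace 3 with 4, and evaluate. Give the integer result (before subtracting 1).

base 2: 5 = 2^2 + 1; at 3: 3^3 + 1 = 28; next = 27
base 3: 27 = 3^3; at 4: 4^4 = 256; next = 255

256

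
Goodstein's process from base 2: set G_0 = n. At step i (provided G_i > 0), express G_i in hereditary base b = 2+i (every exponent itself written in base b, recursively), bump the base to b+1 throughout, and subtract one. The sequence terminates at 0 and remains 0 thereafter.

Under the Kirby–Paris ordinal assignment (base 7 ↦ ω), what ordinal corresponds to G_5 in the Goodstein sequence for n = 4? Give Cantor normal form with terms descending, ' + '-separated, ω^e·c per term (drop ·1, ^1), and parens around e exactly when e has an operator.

ω^2·2 + ω + 4

G_0 = 4. HB_2(4) = 2^2. Bump = 27. G_1 = 26.
G_1 = 26. HB_3(26) = 2·3^2 + 2·3 + 2. Bump = 42. G_2 = 41.
G_2 = 41. HB_4(41) = 2·4^2 + 2·4 + 1. Bump = 61. G_3 = 60.
G_3 = 60. HB_5(60) = 2·5^2 + 2·5. Bump = 84. G_4 = 83.
G_4 = 83. HB_6(83) = 2·6^2 + 6 + 5. Bump = 110. G_5 = 109.
G_5 = 109. HB_7(109) = 2·7^2 + 7 + 4. Bump = 140. G_6 = 139.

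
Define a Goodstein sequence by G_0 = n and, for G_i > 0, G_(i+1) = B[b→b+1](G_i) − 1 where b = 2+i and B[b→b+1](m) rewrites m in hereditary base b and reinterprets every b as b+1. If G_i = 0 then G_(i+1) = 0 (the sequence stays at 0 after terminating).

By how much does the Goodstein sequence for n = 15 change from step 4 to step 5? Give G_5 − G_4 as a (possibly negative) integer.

6261751

G_0=15  [base 2] 2^(2 + 1) + 2^2 + 2 + 1  →[2↦3]→  3^(3 + 1) + 3^3 + 3 + 1 = 112  −1 ⇒ G_1=111
G_1=111  [base 3] 3^(3 + 1) + 3^3 + 3  →[3↦4]→  4^(4 + 1) + 4^4 + 4 = 1284  −1 ⇒ G_2=1283
G_2=1283  [base 4] 4^(4 + 1) + 4^4 + 3  →[4↦5]→  5^(5 + 1) + 5^5 + 3 = 18753  −1 ⇒ G_3=18752
G_3=18752  [base 5] 5^(5 + 1) + 5^5 + 2  →[5↦6]→  6^(6 + 1) + 6^6 + 2 = 326594  −1 ⇒ G_4=326593
G_4=326593  [base 6] 6^(6 + 1) + 6^6 + 1  →[6↦7]→  7^(7 + 1) + 7^7 + 1 = 6588345  −1 ⇒ G_5=6588344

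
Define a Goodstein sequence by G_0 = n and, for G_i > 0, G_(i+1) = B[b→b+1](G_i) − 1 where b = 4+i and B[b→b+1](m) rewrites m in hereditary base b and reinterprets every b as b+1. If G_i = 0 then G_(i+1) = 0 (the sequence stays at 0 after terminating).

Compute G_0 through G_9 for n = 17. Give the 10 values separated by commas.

17, 25, 35, 39, 43, 47, 51, 55, 59, 62

base 4: 17 = 4^2 + 1; at 5: 5^2 + 1 = 26; next = 25
base 5: 25 = 5^2; at 6: 6^2 = 36; next = 35
base 6: 35 = 5·6 + 5; at 7: 5·7 + 5 = 40; next = 39
base 7: 39 = 5·7 + 4; at 8: 5·8 + 4 = 44; next = 43
base 8: 43 = 5·8 + 3; at 9: 5·9 + 3 = 48; next = 47
base 9: 47 = 5·9 + 2; at 10: 5·10 + 2 = 52; next = 51
base 10: 51 = 5·10 + 1; at 11: 5·11 + 1 = 56; next = 55
base 11: 55 = 5·11; at 12: 5·12 = 60; next = 59
base 12: 59 = 4·12 + 11; at 13: 4·13 + 11 = 63; next = 62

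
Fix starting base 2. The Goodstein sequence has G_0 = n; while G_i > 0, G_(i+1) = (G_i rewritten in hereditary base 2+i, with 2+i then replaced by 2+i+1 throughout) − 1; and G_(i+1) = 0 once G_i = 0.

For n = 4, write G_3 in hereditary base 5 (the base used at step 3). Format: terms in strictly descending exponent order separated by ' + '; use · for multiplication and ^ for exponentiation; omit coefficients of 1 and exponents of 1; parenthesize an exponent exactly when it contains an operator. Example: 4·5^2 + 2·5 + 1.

2·5^2 + 2·5

[0] 4 ≡ 2^2 (base 2). Lift 3: 27. −1: 26.
[1] 26 ≡ 2·3^2 + 2·3 + 2 (base 3). Lift 4: 42. −1: 41.
[2] 41 ≡ 2·4^2 + 2·4 + 1 (base 4). Lift 5: 61. −1: 60.
[3] 60 ≡ 2·5^2 + 2·5 (base 5). Lift 6: 84. −1: 83.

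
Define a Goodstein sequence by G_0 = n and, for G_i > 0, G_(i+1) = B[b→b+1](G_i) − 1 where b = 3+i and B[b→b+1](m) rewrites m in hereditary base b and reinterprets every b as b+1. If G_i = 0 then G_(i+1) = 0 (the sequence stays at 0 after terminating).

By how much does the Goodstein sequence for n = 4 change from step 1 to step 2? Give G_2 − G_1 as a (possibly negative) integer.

(0) 4|_3 = 3 + 1 ↦ 4 + 1|_4 = 5 ⇒ 4
(1) 4|_4 = 4 ↦ 5|_5 = 5 ⇒ 4

0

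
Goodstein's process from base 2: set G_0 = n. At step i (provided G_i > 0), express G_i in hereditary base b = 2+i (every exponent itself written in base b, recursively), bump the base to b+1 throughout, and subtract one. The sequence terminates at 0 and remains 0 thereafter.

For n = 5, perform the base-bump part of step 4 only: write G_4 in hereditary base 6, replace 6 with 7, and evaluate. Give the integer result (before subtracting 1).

1198

5 —HB2→ 2^2 + 1 —bump→ 3^3 + 1 = 28 —(−1)→ 27
27 —HB3→ 3^3 —bump→ 4^4 = 256 —(−1)→ 255
255 —HB4→ 3·4^3 + 3·4^2 + 3·4 + 3 —bump→ 3·5^3 + 3·5^2 + 3·5 + 3 = 468 —(−1)→ 467
467 —HB5→ 3·5^3 + 3·5^2 + 3·5 + 2 —bump→ 3·6^3 + 3·6^2 + 3·6 + 2 = 776 —(−1)→ 775
775 —HB6→ 3·6^3 + 3·6^2 + 3·6 + 1 —bump→ 3·7^3 + 3·7^2 + 3·7 + 1 = 1198 —(−1)→ 1197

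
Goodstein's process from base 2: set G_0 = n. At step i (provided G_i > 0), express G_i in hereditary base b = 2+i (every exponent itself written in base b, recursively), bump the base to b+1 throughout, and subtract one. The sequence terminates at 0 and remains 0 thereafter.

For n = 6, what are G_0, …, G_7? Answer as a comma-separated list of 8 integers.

6, 29, 257, 3125, 46655, 98039, 187243, 332147

i=0: 6 = 2^2 + 2 (b=2); 2→3: 3^3 + 3 = 30; 30−1 = 29
i=1: 29 = 3^3 + 2 (b=3); 3→4: 4^4 + 2 = 258; 258−1 = 257
i=2: 257 = 4^4 + 1 (b=4); 4→5: 5^5 + 1 = 3126; 3126−1 = 3125
i=3: 3125 = 5^5 (b=5); 5→6: 6^6 = 46656; 46656−1 = 46655
i=4: 46655 = 5·6^5 + 5·6^4 + 5·6^3 + 5·6^2 + 5·6 + 5 (b=6); 6→7: 5·7^5 + 5·7^4 + 5·7^3 + 5·7^2 + 5·7 + 5 = 98040; 98040−1 = 98039
i=5: 98039 = 5·7^5 + 5·7^4 + 5·7^3 + 5·7^2 + 5·7 + 4 (b=7); 7→8: 5·8^5 + 5·8^4 + 5·8^3 + 5·8^2 + 5·8 + 4 = 187244; 187244−1 = 187243
i=6: 187243 = 5·8^5 + 5·8^4 + 5·8^3 + 5·8^2 + 5·8 + 3 (b=8); 8→9: 5·9^5 + 5·9^4 + 5·9^3 + 5·9^2 + 5·9 + 3 = 332148; 332148−1 = 332147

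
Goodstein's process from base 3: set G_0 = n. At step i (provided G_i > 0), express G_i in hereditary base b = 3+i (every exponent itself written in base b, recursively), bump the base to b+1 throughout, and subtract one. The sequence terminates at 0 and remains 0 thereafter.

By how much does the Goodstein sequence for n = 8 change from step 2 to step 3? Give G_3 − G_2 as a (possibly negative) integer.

8 —HB3→ 2·3 + 2 —bump→ 2·4 + 2 = 10 —(−1)→ 9
9 —HB4→ 2·4 + 1 —bump→ 2·5 + 1 = 11 —(−1)→ 10
10 —HB5→ 2·5 —bump→ 2·6 = 12 —(−1)→ 11

1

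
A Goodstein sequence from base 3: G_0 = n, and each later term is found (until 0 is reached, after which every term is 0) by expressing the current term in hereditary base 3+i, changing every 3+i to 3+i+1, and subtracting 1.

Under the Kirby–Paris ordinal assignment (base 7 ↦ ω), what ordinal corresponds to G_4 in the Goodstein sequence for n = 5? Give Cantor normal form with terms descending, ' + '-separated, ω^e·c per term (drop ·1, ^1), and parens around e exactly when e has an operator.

4

(0) 5|_3 = 3 + 2 ↦ 4 + 2|_4 = 6 ⇒ 5
(1) 5|_4 = 4 + 1 ↦ 5 + 1|_5 = 6 ⇒ 5
(2) 5|_5 = 5 ↦ 6|_6 = 6 ⇒ 5
(3) 5|_6 = 5 ↦ 5|_7 = 5 ⇒ 4
(4) 4|_7 = 4 ↦ 4|_8 = 4 ⇒ 3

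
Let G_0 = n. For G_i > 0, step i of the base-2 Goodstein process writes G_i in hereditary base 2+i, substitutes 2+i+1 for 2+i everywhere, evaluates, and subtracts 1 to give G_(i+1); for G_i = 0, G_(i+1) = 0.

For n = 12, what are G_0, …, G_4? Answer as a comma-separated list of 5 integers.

12 —HB2→ 2^(2 + 1) + 2^2 —bump→ 3^(3 + 1) + 3^3 = 108 —(−1)→ 107
107 —HB3→ 3^(3 + 1) + 2·3^2 + 2·3 + 2 —bump→ 4^(4 + 1) + 2·4^2 + 2·4 + 2 = 1066 —(−1)→ 1065
1065 —HB4→ 4^(4 + 1) + 2·4^2 + 2·4 + 1 —bump→ 5^(5 + 1) + 2·5^2 + 2·5 + 1 = 15686 —(−1)→ 15685
15685 —HB5→ 5^(5 + 1) + 2·5^2 + 2·5 —bump→ 6^(6 + 1) + 2·6^2 + 2·6 = 280020 —(−1)→ 280019

12, 107, 1065, 15685, 280019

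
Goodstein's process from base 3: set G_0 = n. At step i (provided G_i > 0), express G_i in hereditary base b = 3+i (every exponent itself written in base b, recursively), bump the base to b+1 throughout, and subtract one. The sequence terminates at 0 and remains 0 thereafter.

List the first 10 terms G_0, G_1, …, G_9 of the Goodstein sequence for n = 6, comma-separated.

6, 7, 7, 7, 7, 7, 6, 5, 4, 3

step 0: 6 = 2·3; sub 4 for 3: 2·4; = 8; G_1 = 8−1 = 7
step 1: 7 = 4 + 3; sub 5 for 4: 5 + 3; = 8; G_2 = 8−1 = 7
step 2: 7 = 5 + 2; sub 6 for 5: 6 + 2; = 8; G_3 = 8−1 = 7
step 3: 7 = 6 + 1; sub 7 for 6: 7 + 1; = 8; G_4 = 8−1 = 7
step 4: 7 = 7; sub 8 for 7: 8; = 8; G_5 = 8−1 = 7
step 5: 7 = 7; sub 9 for 8: 7; = 7; G_6 = 7−1 = 6
step 6: 6 = 6; sub 10 for 9: 6; = 6; G_7 = 6−1 = 5
step 7: 5 = 5; sub 11 for 10: 5; = 5; G_8 = 5−1 = 4
step 8: 4 = 4; sub 12 for 11: 4; = 4; G_9 = 4−1 = 3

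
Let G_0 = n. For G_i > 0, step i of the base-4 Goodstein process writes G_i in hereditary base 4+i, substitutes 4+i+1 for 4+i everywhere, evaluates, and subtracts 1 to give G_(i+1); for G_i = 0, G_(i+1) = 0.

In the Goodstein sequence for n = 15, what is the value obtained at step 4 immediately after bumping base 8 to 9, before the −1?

(0) 15|_4 = 3·4 + 3 ↦ 3·5 + 3|_5 = 18 ⇒ 17
(1) 17|_5 = 3·5 + 2 ↦ 3·6 + 2|_6 = 20 ⇒ 19
(2) 19|_6 = 3·6 + 1 ↦ 3·7 + 1|_7 = 22 ⇒ 21
(3) 21|_7 = 3·7 ↦ 3·8|_8 = 24 ⇒ 23

25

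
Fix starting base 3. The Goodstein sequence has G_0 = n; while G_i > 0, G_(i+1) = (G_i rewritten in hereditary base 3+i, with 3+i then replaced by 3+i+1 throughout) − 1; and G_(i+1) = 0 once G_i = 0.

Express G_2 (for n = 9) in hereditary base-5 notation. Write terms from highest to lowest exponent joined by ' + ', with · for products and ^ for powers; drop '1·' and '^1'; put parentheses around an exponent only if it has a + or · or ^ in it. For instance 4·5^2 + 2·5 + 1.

i=0: 9 = 3^2 (b=3); 3→4: 4^2 = 16; 16−1 = 15
i=1: 15 = 3·4 + 3 (b=4); 4→5: 3·5 + 3 = 18; 18−1 = 17
i=2: 17 = 3·5 + 2 (b=5); 5→6: 3·6 + 2 = 20; 20−1 = 19

3·5 + 2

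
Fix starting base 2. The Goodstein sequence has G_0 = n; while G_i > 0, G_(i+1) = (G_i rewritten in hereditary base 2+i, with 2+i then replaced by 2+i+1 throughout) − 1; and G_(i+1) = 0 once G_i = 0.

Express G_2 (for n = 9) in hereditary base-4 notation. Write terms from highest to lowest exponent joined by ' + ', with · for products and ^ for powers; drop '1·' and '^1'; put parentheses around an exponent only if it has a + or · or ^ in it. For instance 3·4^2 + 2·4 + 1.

3·4^4 + 3·4^3 + 3·4^2 + 3·4 + 3

[0] 9 ≡ 2^(2 + 1) + 1 (base 2). Lift 3: 82. −1: 81.
[1] 81 ≡ 3^(3 + 1) (base 3). Lift 4: 1024. −1: 1023.
[2] 1023 ≡ 3·4^4 + 3·4^3 + 3·4^2 + 3·4 + 3 (base 4). Lift 5: 9843. −1: 9842.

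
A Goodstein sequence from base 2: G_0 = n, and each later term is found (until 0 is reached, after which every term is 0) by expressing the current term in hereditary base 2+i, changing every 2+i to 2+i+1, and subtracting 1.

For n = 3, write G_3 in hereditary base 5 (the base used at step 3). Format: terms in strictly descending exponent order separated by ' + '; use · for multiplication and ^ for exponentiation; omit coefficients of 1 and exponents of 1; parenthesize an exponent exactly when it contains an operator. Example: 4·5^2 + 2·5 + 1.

2

G_0=3  [base 2] 2 + 1  →[2↦3]→  3 + 1 = 4  −1 ⇒ G_1=3
G_1=3  [base 3] 3  →[3↦4]→  4 = 4  −1 ⇒ G_2=3
G_2=3  [base 4] 3  →[4↦5]→  3 = 3  −1 ⇒ G_3=2
G_3=2  [base 5] 2  →[5↦6]→  2 = 2  −1 ⇒ G_4=1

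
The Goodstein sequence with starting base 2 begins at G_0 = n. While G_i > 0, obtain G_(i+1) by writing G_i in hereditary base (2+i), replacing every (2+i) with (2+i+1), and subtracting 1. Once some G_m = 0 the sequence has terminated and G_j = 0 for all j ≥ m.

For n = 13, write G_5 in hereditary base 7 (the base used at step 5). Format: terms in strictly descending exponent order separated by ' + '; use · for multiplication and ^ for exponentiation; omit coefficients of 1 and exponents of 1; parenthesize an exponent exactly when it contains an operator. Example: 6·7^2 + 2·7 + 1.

7^(7 + 1) + 3·7^3 + 3·7^2 + 3·7

[0] 13 ≡ 2^(2 + 1) + 2^2 + 1 (base 2). Lift 3: 109. −1: 108.
[1] 108 ≡ 3^(3 + 1) + 3^3 (base 3). Lift 4: 1280. −1: 1279.
[2] 1279 ≡ 4^(4 + 1) + 3·4^3 + 3·4^2 + 3·4 + 3 (base 4). Lift 5: 16093. −1: 16092.
[3] 16092 ≡ 5^(5 + 1) + 3·5^3 + 3·5^2 + 3·5 + 2 (base 5). Lift 6: 280712. −1: 280711.
[4] 280711 ≡ 6^(6 + 1) + 3·6^3 + 3·6^2 + 3·6 + 1 (base 6). Lift 7: 5765999. −1: 5765998.
[5] 5765998 ≡ 7^(7 + 1) + 3·7^3 + 3·7^2 + 3·7 (base 7). Lift 8: 134219480. −1: 134219479.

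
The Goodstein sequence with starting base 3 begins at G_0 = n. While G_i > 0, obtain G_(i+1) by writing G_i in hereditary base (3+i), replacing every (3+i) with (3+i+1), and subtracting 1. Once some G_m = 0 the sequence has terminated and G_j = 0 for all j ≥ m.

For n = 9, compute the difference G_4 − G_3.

(0) 9|_3 = 3^2 ↦ 4^2|_4 = 16 ⇒ 15
(1) 15|_4 = 3·4 + 3 ↦ 3·5 + 3|_5 = 18 ⇒ 17
(2) 17|_5 = 3·5 + 2 ↦ 3·6 + 2|_6 = 20 ⇒ 19
(3) 19|_6 = 3·6 + 1 ↦ 3·7 + 1|_7 = 22 ⇒ 21

2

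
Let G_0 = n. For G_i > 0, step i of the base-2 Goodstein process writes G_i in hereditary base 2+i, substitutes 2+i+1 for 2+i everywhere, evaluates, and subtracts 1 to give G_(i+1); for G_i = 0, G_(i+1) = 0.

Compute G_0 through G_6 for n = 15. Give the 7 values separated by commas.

base 2: 15 = 2^(2 + 1) + 2^2 + 2 + 1; at 3: 3^(3 + 1) + 3^3 + 3 + 1 = 112; next = 111
base 3: 111 = 3^(3 + 1) + 3^3 + 3; at 4: 4^(4 + 1) + 4^4 + 4 = 1284; next = 1283
base 4: 1283 = 4^(4 + 1) + 4^4 + 3; at 5: 5^(5 + 1) + 5^5 + 3 = 18753; next = 18752
base 5: 18752 = 5^(5 + 1) + 5^5 + 2; at 6: 6^(6 + 1) + 6^6 + 2 = 326594; next = 326593
base 6: 326593 = 6^(6 + 1) + 6^6 + 1; at 7: 7^(7 + 1) + 7^7 + 1 = 6588345; next = 6588344
base 7: 6588344 = 7^(7 + 1) + 7^7; at 8: 8^(8 + 1) + 8^8 = 150994944; next = 150994943

15, 111, 1283, 18752, 326593, 6588344, 150994943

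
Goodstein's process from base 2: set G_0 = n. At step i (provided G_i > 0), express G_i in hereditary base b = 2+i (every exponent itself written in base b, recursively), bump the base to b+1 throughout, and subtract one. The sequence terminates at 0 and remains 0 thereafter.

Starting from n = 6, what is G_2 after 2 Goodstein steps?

(0) 6|_2 = 2^2 + 2 ↦ 3^3 + 3|_3 = 30 ⇒ 29
(1) 29|_3 = 3^3 + 2 ↦ 4^4 + 2|_4 = 258 ⇒ 257
(2) 257|_4 = 4^4 + 1 ↦ 5^5 + 1|_5 = 3126 ⇒ 3125

257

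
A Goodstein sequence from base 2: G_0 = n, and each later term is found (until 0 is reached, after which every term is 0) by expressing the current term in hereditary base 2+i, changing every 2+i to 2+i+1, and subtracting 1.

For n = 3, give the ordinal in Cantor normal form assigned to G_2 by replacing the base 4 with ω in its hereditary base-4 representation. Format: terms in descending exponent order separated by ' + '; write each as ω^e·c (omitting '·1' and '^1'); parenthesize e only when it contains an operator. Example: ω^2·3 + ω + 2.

step 0: 3 = 2 + 1; sub 3 for 2: 3 + 1; = 4; G_1 = 4−1 = 3
step 1: 3 = 3; sub 4 for 3: 4; = 4; G_2 = 4−1 = 3
step 2: 3 = 3; sub 5 for 4: 3; = 3; G_3 = 3−1 = 2

3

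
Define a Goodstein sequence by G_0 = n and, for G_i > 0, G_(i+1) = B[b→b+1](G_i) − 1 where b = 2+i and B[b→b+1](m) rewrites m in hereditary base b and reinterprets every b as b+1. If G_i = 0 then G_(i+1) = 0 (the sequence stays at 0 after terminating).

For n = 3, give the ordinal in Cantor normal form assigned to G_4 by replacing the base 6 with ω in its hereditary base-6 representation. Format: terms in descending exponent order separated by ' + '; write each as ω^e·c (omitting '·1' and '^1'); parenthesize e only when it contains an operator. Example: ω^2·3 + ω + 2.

1

3 —HB2→ 2 + 1 —bump→ 3 + 1 = 4 —(−1)→ 3
3 —HB3→ 3 —bump→ 4 = 4 —(−1)→ 3
3 —HB4→ 3 —bump→ 3 = 3 —(−1)→ 2
2 —HB5→ 2 —bump→ 2 = 2 —(−1)→ 1
1 —HB6→ 1 —bump→ 1 = 1 —(−1)→ 0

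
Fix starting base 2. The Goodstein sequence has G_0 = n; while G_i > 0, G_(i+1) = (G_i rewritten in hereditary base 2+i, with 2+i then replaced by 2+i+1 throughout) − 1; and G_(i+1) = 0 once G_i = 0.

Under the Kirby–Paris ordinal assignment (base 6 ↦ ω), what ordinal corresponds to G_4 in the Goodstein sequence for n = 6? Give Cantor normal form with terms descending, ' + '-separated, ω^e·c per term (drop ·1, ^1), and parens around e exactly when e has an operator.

ω^5·5 + ω^4·5 + ω^3·5 + ω^2·5 + ω·5 + 5

i=0: 6 = 2^2 + 2 (b=2); 2→3: 3^3 + 3 = 30; 30−1 = 29
i=1: 29 = 3^3 + 2 (b=3); 3→4: 4^4 + 2 = 258; 258−1 = 257
i=2: 257 = 4^4 + 1 (b=4); 4→5: 5^5 + 1 = 3126; 3126−1 = 3125
i=3: 3125 = 5^5 (b=5); 5→6: 6^6 = 46656; 46656−1 = 46655
i=4: 46655 = 5·6^5 + 5·6^4 + 5·6^3 + 5·6^2 + 5·6 + 5 (b=6); 6→7: 5·7^5 + 5·7^4 + 5·7^3 + 5·7^2 + 5·7 + 5 = 98040; 98040−1 = 98039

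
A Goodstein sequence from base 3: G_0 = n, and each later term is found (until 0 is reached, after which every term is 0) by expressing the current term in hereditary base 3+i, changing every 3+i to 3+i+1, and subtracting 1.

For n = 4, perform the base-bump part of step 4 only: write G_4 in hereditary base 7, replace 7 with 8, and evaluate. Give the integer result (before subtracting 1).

2

4 —HB3→ 3 + 1 —bump→ 4 + 1 = 5 —(−1)→ 4
4 —HB4→ 4 —bump→ 5 = 5 —(−1)→ 4
4 —HB5→ 4 —bump→ 4 = 4 —(−1)→ 3
3 —HB6→ 3 —bump→ 3 = 3 —(−1)→ 2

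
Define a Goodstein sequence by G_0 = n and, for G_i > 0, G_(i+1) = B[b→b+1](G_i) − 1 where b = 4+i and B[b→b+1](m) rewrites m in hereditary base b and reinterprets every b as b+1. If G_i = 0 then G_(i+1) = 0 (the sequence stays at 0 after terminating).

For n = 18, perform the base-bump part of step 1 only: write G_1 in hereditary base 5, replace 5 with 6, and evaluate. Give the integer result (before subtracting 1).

37

G_0=18  [base 4] 4^2 + 2  →[4↦5]→  5^2 + 2 = 27  −1 ⇒ G_1=26
G_1=26  [base 5] 5^2 + 1  →[5↦6]→  6^2 + 1 = 37  −1 ⇒ G_2=36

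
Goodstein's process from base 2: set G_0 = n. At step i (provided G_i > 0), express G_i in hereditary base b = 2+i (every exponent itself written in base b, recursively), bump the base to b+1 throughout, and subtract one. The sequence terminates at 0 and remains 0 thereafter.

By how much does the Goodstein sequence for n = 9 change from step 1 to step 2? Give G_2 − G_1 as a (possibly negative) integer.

(0) 9|_2 = 2^(2 + 1) + 1 ↦ 3^(3 + 1) + 1|_3 = 82 ⇒ 81
(1) 81|_3 = 3^(3 + 1) ↦ 4^(4 + 1)|_4 = 1024 ⇒ 1023

942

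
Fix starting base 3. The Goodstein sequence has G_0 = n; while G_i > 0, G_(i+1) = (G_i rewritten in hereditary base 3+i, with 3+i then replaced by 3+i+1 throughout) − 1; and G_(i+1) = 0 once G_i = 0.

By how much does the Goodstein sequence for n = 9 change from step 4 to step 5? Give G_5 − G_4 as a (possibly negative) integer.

G_0 = 9. HB_3(9) = 3^2. Bump = 16. G_1 = 15.
G_1 = 15. HB_4(15) = 3·4 + 3. Bump = 18. G_2 = 17.
G_2 = 17. HB_5(17) = 3·5 + 2. Bump = 20. G_3 = 19.
G_3 = 19. HB_6(19) = 3·6 + 1. Bump = 22. G_4 = 21.
G_4 = 21. HB_7(21) = 3·7. Bump = 24. G_5 = 23.

2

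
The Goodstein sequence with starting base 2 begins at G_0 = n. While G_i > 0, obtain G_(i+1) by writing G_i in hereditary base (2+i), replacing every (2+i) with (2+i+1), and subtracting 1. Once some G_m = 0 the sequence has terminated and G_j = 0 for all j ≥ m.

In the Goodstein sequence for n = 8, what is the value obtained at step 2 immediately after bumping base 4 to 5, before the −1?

[0] 8 ≡ 2^(2 + 1) (base 2). Lift 3: 81. −1: 80.
[1] 80 ≡ 2·3^3 + 2·3^2 + 2·3 + 2 (base 3). Lift 4: 554. −1: 553.

6311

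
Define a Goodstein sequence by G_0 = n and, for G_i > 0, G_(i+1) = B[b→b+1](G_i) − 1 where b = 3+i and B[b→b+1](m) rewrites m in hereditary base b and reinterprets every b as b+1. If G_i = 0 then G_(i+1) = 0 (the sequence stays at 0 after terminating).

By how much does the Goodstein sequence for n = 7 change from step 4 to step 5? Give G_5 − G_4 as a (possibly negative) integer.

G_0 = 7. HB_3(7) = 2·3 + 1. Bump = 9. G_1 = 8.
G_1 = 8. HB_4(8) = 2·4. Bump = 10. G_2 = 9.
G_2 = 9. HB_5(9) = 5 + 4. Bump = 10. G_3 = 9.
G_3 = 9. HB_6(9) = 6 + 3. Bump = 10. G_4 = 9.
G_4 = 9. HB_7(9) = 7 + 2. Bump = 10. G_5 = 9.

0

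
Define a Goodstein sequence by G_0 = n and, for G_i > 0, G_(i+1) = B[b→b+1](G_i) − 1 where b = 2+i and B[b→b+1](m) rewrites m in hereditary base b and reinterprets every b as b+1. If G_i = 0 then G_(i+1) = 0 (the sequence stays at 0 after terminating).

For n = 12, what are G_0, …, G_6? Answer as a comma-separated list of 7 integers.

12, 107, 1065, 15685, 280019, 5764910, 134217867

[0] 12 ≡ 2^(2 + 1) + 2^2 (base 2). Lift 3: 108. −1: 107.
[1] 107 ≡ 3^(3 + 1) + 2·3^2 + 2·3 + 2 (base 3). Lift 4: 1066. −1: 1065.
[2] 1065 ≡ 4^(4 + 1) + 2·4^2 + 2·4 + 1 (base 4). Lift 5: 15686. −1: 15685.
[3] 15685 ≡ 5^(5 + 1) + 2·5^2 + 2·5 (base 5). Lift 6: 280020. −1: 280019.
[4] 280019 ≡ 6^(6 + 1) + 2·6^2 + 6 + 5 (base 6). Lift 7: 5764911. −1: 5764910.
[5] 5764910 ≡ 7^(7 + 1) + 2·7^2 + 7 + 4 (base 7). Lift 8: 134217868. −1: 134217867.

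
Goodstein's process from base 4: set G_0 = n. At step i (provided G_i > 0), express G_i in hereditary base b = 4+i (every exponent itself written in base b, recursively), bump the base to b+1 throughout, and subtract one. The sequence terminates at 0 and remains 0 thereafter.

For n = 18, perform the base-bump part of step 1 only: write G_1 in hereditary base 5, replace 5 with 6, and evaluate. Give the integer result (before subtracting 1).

G_0=18  [base 4] 4^2 + 2  →[4↦5]→  5^2 + 2 = 27  −1 ⇒ G_1=26
G_1=26  [base 5] 5^2 + 1  →[5↦6]→  6^2 + 1 = 37  −1 ⇒ G_2=36

37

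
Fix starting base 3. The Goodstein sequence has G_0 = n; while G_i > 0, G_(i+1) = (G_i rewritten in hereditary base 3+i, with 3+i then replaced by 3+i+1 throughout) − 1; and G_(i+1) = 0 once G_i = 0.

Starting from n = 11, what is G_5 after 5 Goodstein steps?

11 —HB3→ 3^2 + 2 —bump→ 4^2 + 2 = 18 —(−1)→ 17
17 —HB4→ 4^2 + 1 —bump→ 5^2 + 1 = 26 —(−1)→ 25
25 —HB5→ 5^2 —bump→ 6^2 = 36 —(−1)→ 35
35 —HB6→ 5·6 + 5 —bump→ 5·7 + 5 = 40 —(−1)→ 39
39 —HB7→ 5·7 + 4 —bump→ 5·8 + 4 = 44 —(−1)→ 43

43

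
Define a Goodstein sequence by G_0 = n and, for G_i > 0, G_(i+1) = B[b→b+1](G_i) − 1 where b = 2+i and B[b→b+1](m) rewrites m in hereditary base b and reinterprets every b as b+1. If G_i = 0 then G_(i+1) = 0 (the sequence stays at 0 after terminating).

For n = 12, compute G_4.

280019

[0] 12 ≡ 2^(2 + 1) + 2^2 (base 2). Lift 3: 108. −1: 107.
[1] 107 ≡ 3^(3 + 1) + 2·3^2 + 2·3 + 2 (base 3). Lift 4: 1066. −1: 1065.
[2] 1065 ≡ 4^(4 + 1) + 2·4^2 + 2·4 + 1 (base 4). Lift 5: 15686. −1: 15685.
[3] 15685 ≡ 5^(5 + 1) + 2·5^2 + 2·5 (base 5). Lift 6: 280020. −1: 280019.
[4] 280019 ≡ 6^(6 + 1) + 2·6^2 + 6 + 5 (base 6). Lift 7: 5764911. −1: 5764910.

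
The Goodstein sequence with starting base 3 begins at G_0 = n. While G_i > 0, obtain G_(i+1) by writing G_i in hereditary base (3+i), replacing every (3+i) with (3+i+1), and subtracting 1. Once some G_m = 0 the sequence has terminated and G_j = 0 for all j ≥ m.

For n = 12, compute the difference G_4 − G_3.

base 3: 12 = 3^2 + 3; at 4: 4^2 + 4 = 20; next = 19
base 4: 19 = 4^2 + 3; at 5: 5^2 + 3 = 28; next = 27
base 5: 27 = 5^2 + 2; at 6: 6^2 + 2 = 38; next = 37
base 6: 37 = 6^2 + 1; at 7: 7^2 + 1 = 50; next = 49

12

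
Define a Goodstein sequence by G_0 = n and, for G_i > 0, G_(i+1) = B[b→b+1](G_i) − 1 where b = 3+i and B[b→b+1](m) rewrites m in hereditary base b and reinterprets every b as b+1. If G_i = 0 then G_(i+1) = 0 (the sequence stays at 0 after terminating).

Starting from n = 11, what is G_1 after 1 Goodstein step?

17

G_0=11  [base 3] 3^2 + 2  →[3↦4]→  4^2 + 2 = 18  −1 ⇒ G_1=17
G_1=17  [base 4] 4^2 + 1  →[4↦5]→  5^2 + 1 = 26  −1 ⇒ G_2=25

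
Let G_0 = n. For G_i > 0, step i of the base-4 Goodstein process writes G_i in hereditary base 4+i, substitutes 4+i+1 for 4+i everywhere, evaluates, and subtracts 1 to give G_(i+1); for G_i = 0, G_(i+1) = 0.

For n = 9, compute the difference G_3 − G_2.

0

[0] 9 ≡ 2·4 + 1 (base 4). Lift 5: 11. −1: 10.
[1] 10 ≡ 2·5 (base 5). Lift 6: 12. −1: 11.
[2] 11 ≡ 6 + 5 (base 6). Lift 7: 12. −1: 11.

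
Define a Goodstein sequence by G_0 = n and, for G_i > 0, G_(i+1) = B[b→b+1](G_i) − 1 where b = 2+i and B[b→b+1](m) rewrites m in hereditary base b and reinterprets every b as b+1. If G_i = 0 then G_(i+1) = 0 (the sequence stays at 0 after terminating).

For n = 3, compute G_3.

G_0 = 3. HB_2(3) = 2 + 1. Bump = 4. G_1 = 3.
G_1 = 3. HB_3(3) = 3. Bump = 4. G_2 = 3.
G_2 = 3. HB_4(3) = 3. Bump = 3. G_3 = 2.

2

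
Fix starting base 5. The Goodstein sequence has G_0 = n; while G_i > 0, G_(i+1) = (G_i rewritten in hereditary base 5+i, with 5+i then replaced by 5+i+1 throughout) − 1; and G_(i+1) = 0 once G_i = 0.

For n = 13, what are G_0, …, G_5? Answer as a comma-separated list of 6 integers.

13, 14, 15, 16, 17, 17

i=0: 13 = 2·5 + 3 (b=5); 5→6: 2·6 + 3 = 15; 15−1 = 14
i=1: 14 = 2·6 + 2 (b=6); 6→7: 2·7 + 2 = 16; 16−1 = 15
i=2: 15 = 2·7 + 1 (b=7); 7→8: 2·8 + 1 = 17; 17−1 = 16
i=3: 16 = 2·8 (b=8); 8→9: 2·9 = 18; 18−1 = 17
i=4: 17 = 9 + 8 (b=9); 9→10: 10 + 8 = 18; 18−1 = 17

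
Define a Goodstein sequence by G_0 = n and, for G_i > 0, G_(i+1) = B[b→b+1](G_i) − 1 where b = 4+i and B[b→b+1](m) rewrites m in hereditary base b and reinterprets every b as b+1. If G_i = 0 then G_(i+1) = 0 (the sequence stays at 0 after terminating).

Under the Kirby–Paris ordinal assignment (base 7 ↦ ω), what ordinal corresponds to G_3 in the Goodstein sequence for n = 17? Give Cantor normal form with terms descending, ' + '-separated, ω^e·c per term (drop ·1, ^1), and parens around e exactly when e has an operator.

G_0 = 17. HB_4(17) = 4^2 + 1. Bump = 26. G_1 = 25.
G_1 = 25. HB_5(25) = 5^2. Bump = 36. G_2 = 35.
G_2 = 35. HB_6(35) = 5·6 + 5. Bump = 40. G_3 = 39.
G_3 = 39. HB_7(39) = 5·7 + 4. Bump = 44. G_4 = 43.

ω·5 + 4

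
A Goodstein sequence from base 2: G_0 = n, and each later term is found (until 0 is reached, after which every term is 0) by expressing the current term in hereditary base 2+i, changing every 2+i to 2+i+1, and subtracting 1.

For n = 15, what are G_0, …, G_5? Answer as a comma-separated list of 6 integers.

[0] 15 ≡ 2^(2 + 1) + 2^2 + 2 + 1 (base 2). Lift 3: 112. −1: 111.
[1] 111 ≡ 3^(3 + 1) + 3^3 + 3 (base 3). Lift 4: 1284. −1: 1283.
[2] 1283 ≡ 4^(4 + 1) + 4^4 + 3 (base 4). Lift 5: 18753. −1: 18752.
[3] 18752 ≡ 5^(5 + 1) + 5^5 + 2 (base 5). Lift 6: 326594. −1: 326593.
[4] 326593 ≡ 6^(6 + 1) + 6^6 + 1 (base 6). Lift 7: 6588345. −1: 6588344.

15, 111, 1283, 18752, 326593, 6588344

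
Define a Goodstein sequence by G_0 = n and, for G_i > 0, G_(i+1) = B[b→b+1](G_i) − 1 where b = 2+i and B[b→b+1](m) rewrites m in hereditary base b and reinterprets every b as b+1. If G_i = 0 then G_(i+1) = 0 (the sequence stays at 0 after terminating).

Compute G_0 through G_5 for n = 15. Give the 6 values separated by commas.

G_0=15  [base 2] 2^(2 + 1) + 2^2 + 2 + 1  →[2↦3]→  3^(3 + 1) + 3^3 + 3 + 1 = 112  −1 ⇒ G_1=111
G_1=111  [base 3] 3^(3 + 1) + 3^3 + 3  →[3↦4]→  4^(4 + 1) + 4^4 + 4 = 1284  −1 ⇒ G_2=1283
G_2=1283  [base 4] 4^(4 + 1) + 4^4 + 3  →[4↦5]→  5^(5 + 1) + 5^5 + 3 = 18753  −1 ⇒ G_3=18752
G_3=18752  [base 5] 5^(5 + 1) + 5^5 + 2  →[5↦6]→  6^(6 + 1) + 6^6 + 2 = 326594  −1 ⇒ G_4=326593
G_4=326593  [base 6] 6^(6 + 1) + 6^6 + 1  →[6↦7]→  7^(7 + 1) + 7^7 + 1 = 6588345  −1 ⇒ G_5=6588344

15, 111, 1283, 18752, 326593, 6588344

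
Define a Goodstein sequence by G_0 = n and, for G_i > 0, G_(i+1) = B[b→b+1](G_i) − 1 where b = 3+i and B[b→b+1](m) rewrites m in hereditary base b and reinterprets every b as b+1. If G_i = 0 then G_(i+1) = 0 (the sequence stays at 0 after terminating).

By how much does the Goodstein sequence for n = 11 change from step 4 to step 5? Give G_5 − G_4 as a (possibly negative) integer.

(0) 11|_3 = 3^2 + 2 ↦ 4^2 + 2|_4 = 18 ⇒ 17
(1) 17|_4 = 4^2 + 1 ↦ 5^2 + 1|_5 = 26 ⇒ 25
(2) 25|_5 = 5^2 ↦ 6^2|_6 = 36 ⇒ 35
(3) 35|_6 = 5·6 + 5 ↦ 5·7 + 5|_7 = 40 ⇒ 39
(4) 39|_7 = 5·7 + 4 ↦ 5·8 + 4|_8 = 44 ⇒ 43

4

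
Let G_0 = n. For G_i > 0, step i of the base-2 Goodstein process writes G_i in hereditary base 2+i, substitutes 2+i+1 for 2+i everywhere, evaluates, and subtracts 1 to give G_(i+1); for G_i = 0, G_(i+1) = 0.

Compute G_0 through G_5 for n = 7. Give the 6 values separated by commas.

7, 30, 259, 3127, 46657, 823543

[0] 7 ≡ 2^2 + 2 + 1 (base 2). Lift 3: 31. −1: 30.
[1] 30 ≡ 3^3 + 3 (base 3). Lift 4: 260. −1: 259.
[2] 259 ≡ 4^4 + 3 (base 4). Lift 5: 3128. −1: 3127.
[3] 3127 ≡ 5^5 + 2 (base 5). Lift 6: 46658. −1: 46657.
[4] 46657 ≡ 6^6 + 1 (base 6). Lift 7: 823544. −1: 823543.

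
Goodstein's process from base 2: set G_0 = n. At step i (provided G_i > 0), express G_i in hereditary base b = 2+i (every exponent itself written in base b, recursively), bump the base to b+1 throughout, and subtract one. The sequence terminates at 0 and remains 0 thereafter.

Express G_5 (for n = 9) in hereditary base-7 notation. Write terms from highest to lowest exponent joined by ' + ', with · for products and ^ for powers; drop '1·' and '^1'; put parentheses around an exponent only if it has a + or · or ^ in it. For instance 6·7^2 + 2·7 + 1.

3·7^7 + 3·7^3 + 3·7^2 + 3·7

[0] 9 ≡ 2^(2 + 1) + 1 (base 2). Lift 3: 82. −1: 81.
[1] 81 ≡ 3^(3 + 1) (base 3). Lift 4: 1024. −1: 1023.
[2] 1023 ≡ 3·4^4 + 3·4^3 + 3·4^2 + 3·4 + 3 (base 4). Lift 5: 9843. −1: 9842.
[3] 9842 ≡ 3·5^5 + 3·5^3 + 3·5^2 + 3·5 + 2 (base 5). Lift 6: 140744. −1: 140743.
[4] 140743 ≡ 3·6^6 + 3·6^3 + 3·6^2 + 3·6 + 1 (base 6). Lift 7: 2471827. −1: 2471826.
[5] 2471826 ≡ 3·7^7 + 3·7^3 + 3·7^2 + 3·7 (base 7). Lift 8: 50333400. −1: 50333399.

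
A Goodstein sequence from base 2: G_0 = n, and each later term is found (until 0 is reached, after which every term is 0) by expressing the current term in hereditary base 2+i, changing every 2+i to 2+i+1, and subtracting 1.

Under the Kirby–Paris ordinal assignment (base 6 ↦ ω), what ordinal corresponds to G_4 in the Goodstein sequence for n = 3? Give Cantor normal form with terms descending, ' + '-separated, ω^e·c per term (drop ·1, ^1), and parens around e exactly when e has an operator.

1

G_0 = 3. HB_2(3) = 2 + 1. Bump = 4. G_1 = 3.
G_1 = 3. HB_3(3) = 3. Bump = 4. G_2 = 3.
G_2 = 3. HB_4(3) = 3. Bump = 3. G_3 = 2.
G_3 = 2. HB_5(2) = 2. Bump = 2. G_4 = 1.
G_4 = 1. HB_6(1) = 1. Bump = 1. G_5 = 0.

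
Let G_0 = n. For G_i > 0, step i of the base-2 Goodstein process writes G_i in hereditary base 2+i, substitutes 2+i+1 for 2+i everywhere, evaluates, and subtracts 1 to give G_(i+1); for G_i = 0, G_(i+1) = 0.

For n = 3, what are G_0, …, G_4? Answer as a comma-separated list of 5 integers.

base 2: 3 = 2 + 1; at 3: 3 + 1 = 4; next = 3
base 3: 3 = 3; at 4: 4 = 4; next = 3
base 4: 3 = 3; at 5: 3 = 3; next = 2
base 5: 2 = 2; at 6: 2 = 2; next = 1

3, 3, 3, 2, 1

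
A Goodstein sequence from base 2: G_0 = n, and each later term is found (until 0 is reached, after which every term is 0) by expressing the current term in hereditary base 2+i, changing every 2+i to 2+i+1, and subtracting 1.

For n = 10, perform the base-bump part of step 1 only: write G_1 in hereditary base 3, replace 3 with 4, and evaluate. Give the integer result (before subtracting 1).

G_0 = 10. HB_2(10) = 2^(2 + 1) + 2. Bump = 84. G_1 = 83.
G_1 = 83. HB_3(83) = 3^(3 + 1) + 2. Bump = 1026. G_2 = 1025.

1026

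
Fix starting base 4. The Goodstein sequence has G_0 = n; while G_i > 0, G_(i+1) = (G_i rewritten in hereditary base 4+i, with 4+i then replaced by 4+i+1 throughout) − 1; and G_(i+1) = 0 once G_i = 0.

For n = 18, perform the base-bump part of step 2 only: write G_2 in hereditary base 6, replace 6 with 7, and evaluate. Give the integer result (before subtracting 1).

49

[0] 18 ≡ 4^2 + 2 (base 4). Lift 5: 27. −1: 26.
[1] 26 ≡ 5^2 + 1 (base 5). Lift 6: 37. −1: 36.
[2] 36 ≡ 6^2 (base 6). Lift 7: 49. −1: 48.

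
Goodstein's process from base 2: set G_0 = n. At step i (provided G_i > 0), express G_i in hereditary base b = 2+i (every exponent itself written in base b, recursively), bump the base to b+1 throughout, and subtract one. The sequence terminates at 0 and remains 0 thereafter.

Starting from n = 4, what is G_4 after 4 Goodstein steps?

83

(0) 4|_2 = 2^2 ↦ 3^3|_3 = 27 ⇒ 26
(1) 26|_3 = 2·3^2 + 2·3 + 2 ↦ 2·4^2 + 2·4 + 2|_4 = 42 ⇒ 41
(2) 41|_4 = 2·4^2 + 2·4 + 1 ↦ 2·5^2 + 2·5 + 1|_5 = 61 ⇒ 60
(3) 60|_5 = 2·5^2 + 2·5 ↦ 2·6^2 + 2·6|_6 = 84 ⇒ 83
(4) 83|_6 = 2·6^2 + 6 + 5 ↦ 2·7^2 + 7 + 5|_7 = 110 ⇒ 109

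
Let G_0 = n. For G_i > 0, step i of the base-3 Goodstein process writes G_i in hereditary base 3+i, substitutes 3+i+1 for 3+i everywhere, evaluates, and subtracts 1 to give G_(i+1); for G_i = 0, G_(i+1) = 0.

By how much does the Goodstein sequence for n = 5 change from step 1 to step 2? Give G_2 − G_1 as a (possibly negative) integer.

G_0=5  [base 3] 3 + 2  →[3↦4]→  4 + 2 = 6  −1 ⇒ G_1=5
G_1=5  [base 4] 4 + 1  →[4↦5]→  5 + 1 = 6  −1 ⇒ G_2=5

0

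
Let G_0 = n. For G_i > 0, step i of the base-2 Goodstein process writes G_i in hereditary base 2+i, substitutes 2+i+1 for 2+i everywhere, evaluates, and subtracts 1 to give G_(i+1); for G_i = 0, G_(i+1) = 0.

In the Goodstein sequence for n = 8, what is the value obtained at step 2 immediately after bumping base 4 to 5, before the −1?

base 2: 8 = 2^(2 + 1); at 3: 3^(3 + 1) = 81; next = 80
base 3: 80 = 2·3^3 + 2·3^2 + 2·3 + 2; at 4: 2·4^4 + 2·4^2 + 2·4 + 2 = 554; next = 553

6311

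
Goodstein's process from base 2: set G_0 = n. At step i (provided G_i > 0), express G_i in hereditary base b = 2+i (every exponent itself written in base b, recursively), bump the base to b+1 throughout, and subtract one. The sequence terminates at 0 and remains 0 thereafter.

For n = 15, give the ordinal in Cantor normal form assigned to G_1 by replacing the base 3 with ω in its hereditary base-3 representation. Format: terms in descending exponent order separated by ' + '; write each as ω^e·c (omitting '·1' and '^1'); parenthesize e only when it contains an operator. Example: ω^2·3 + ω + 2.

15 —HB2→ 2^(2 + 1) + 2^2 + 2 + 1 —bump→ 3^(3 + 1) + 3^3 + 3 + 1 = 112 —(−1)→ 111
111 —HB3→ 3^(3 + 1) + 3^3 + 3 —bump→ 4^(4 + 1) + 4^4 + 4 = 1284 —(−1)→ 1283

ω^(ω + 1) + ω^ω + ω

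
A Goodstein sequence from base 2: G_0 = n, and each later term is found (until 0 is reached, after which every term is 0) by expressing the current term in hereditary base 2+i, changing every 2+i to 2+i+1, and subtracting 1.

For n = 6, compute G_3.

(0) 6|_2 = 2^2 + 2 ↦ 3^3 + 3|_3 = 30 ⇒ 29
(1) 29|_3 = 3^3 + 2 ↦ 4^4 + 2|_4 = 258 ⇒ 257
(2) 257|_4 = 4^4 + 1 ↦ 5^5 + 1|_5 = 3126 ⇒ 3125

3125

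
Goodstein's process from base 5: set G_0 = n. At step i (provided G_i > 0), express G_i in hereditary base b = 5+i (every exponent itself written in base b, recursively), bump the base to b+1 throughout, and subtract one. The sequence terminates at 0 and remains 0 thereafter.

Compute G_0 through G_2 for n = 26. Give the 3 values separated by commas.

G_0 = 26. HB_5(26) = 5^2 + 1. Bump = 37. G_1 = 36.
G_1 = 36. HB_6(36) = 6^2. Bump = 49. G_2 = 48.

26, 36, 48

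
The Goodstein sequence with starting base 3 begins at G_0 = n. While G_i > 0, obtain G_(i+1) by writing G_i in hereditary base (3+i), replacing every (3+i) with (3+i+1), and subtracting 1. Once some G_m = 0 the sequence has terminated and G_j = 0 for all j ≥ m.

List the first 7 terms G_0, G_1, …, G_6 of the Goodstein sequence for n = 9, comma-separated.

i=0: 9 = 3^2 (b=3); 3→4: 4^2 = 16; 16−1 = 15
i=1: 15 = 3·4 + 3 (b=4); 4→5: 3·5 + 3 = 18; 18−1 = 17
i=2: 17 = 3·5 + 2 (b=5); 5→6: 3·6 + 2 = 20; 20−1 = 19
i=3: 19 = 3·6 + 1 (b=6); 6→7: 3·7 + 1 = 22; 22−1 = 21
i=4: 21 = 3·7 (b=7); 7→8: 3·8 = 24; 24−1 = 23
i=5: 23 = 2·8 + 7 (b=8); 8→9: 2·9 + 7 = 25; 25−1 = 24

9, 15, 17, 19, 21, 23, 24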